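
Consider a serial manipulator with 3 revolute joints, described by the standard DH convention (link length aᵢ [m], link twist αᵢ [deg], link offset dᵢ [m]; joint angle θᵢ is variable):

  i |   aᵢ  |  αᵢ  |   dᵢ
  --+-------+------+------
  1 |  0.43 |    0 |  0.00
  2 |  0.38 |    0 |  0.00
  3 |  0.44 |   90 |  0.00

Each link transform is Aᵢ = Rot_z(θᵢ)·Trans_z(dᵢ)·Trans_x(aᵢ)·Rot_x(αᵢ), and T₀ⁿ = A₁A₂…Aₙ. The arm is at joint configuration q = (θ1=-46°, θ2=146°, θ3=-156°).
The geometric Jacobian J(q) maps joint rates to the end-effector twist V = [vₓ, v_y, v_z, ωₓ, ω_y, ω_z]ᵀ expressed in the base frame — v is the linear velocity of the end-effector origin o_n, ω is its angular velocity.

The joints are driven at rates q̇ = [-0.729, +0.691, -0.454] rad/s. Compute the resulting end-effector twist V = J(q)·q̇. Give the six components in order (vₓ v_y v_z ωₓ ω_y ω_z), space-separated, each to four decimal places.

o_n = [0.4788, -0.2999, 0.0000]
J₁: ẑ×o_n = [0.2999, 0.4788, -0.0000], ω = ẑ
J2: z=[0.0000, 0.0000, 1.0000] o=[0.2987, -0.3093, 0.0000] → [-0.0095, 0.1801, 0.0000, 0.0000, 0.0000, 1.0000]
J3: z=[0.0000, 0.0000, 1.0000] o=[0.2327, 0.0649, 0.0000] → [0.3648, 0.2460, -0.0000, 0.0000, 0.0000, 1.0000]
V = J·q̇ = [-0.3907, -0.3363, 0.0000, 0.0000, 0.0000, -0.4920]

-0.3907 -0.3363 0.0000 0.0000 0.0000 -0.4920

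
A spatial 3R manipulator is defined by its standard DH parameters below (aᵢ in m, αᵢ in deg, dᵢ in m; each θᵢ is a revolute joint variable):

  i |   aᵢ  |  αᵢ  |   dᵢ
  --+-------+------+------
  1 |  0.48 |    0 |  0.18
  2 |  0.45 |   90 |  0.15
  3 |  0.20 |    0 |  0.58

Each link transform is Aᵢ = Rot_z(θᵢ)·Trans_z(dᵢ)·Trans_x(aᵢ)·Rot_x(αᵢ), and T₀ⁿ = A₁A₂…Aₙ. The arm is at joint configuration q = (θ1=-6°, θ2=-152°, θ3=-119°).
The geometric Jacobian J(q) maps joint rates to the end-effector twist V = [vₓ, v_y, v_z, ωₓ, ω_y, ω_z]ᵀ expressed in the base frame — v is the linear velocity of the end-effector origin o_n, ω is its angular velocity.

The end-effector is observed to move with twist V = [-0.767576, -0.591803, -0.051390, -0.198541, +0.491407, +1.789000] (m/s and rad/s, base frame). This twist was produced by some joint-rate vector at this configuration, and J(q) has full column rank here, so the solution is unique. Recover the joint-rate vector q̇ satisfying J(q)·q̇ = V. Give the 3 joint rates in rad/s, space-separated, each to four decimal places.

o_n = [-0.0672, 0.3553, 0.1551]
J₁: ẑ×o_n = [-0.3553, -0.0672, 0.0000], ω = ẑ
J2: z=[0.0000, 0.0000, 1.0000] o=[0.4774, -0.0502, 0.1800] → [-0.4055, -0.5446, 0.0000, 0.0000, 0.0000, 1.0000]
J3: z=[-0.3746, 0.9272, 0.0000] o=[0.0601, -0.2187, 0.3300] → [-0.1622, -0.0655, -0.0970, -0.3746, 0.9272, 0.0000]
q̇ = J⁺·V = [0.8740, 0.9150, 0.5300]

0.8740 0.9150 0.5300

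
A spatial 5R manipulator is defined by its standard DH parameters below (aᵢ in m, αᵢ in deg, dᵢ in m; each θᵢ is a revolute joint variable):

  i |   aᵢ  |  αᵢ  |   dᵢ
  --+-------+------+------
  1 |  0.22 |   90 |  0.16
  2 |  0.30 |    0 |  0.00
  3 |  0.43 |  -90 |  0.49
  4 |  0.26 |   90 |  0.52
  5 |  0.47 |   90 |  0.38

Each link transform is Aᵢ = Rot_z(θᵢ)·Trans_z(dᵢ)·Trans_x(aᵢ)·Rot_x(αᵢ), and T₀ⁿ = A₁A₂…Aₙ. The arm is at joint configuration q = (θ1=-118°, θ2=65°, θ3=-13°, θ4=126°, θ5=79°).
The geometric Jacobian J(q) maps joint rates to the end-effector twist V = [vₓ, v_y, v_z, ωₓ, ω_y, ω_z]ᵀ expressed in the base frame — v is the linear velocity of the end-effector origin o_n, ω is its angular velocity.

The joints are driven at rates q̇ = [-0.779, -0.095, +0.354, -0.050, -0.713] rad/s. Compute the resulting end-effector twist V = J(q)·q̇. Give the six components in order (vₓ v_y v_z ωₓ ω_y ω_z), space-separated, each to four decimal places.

o_n = [0.0609, 0.0798, 1.4552]
J₁: ẑ×o_n = [-0.0798, 0.0609, 0.0000], ω = ẑ
J2: z=[-0.8829, 0.4695, 0.0000] o=[-0.1033, -0.1942, 0.1600] → [0.6081, 1.1436, -0.3191, -0.8829, 0.4695, 0.0000]
J3: z=[-0.8829, 0.4695, 0.0000] o=[-0.1628, -0.3062, 0.4319] → [0.4804, 0.9035, -0.4459, -0.8829, 0.4695, 0.0000]
J4: z=[0.3699, 0.6958, 0.6157] o=[-0.7197, -0.3099, 0.7707] → [0.2363, 0.2274, -0.3989, 0.3699, 0.6958, 0.6157]
J5: z=[0.2851, -0.7157, 0.6375] o=[-0.2975, 0.0362, 0.9705] → [-0.3748, 0.0902, 0.2689, 0.2851, -0.7157, 0.6375]
V = J·q̇ = [0.4299, 0.0881, -0.2993, -0.4505, 0.5971, -1.2643]

0.4299 0.0881 -0.2993 -0.4505 0.5971 -1.2643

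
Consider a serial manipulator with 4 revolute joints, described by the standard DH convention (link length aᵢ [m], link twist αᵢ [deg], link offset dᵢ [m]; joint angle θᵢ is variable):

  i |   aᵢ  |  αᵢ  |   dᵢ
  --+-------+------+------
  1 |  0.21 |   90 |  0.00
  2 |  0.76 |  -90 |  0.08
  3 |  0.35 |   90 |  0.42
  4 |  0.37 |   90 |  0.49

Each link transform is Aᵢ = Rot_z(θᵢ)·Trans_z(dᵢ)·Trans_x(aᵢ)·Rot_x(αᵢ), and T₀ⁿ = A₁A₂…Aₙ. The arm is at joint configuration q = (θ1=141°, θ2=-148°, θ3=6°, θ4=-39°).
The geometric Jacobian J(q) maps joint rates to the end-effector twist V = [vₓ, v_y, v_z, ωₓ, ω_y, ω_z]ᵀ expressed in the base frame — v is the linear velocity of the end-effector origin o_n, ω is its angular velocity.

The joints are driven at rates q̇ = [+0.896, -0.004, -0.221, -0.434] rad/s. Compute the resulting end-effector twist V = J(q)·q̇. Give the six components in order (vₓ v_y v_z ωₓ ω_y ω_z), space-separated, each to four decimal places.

0.1969 1.1057 0.2129 -0.2130 -0.3880 1.1075

o_n = [1.0273, -0.1877, -0.9246]
J₁: ẑ×o_n = [0.1877, 1.0273, -0.0000], ω = ẑ
J2: z=[0.6293, 0.7771, 0.0000] o=[-0.1632, 0.1322, 0.0000] → [-0.7185, 0.5819, -1.1265, 0.6293, 0.7771, 0.0000]
J3: z=[-0.4118, 0.3335, -0.8480] o=[0.3880, -0.2113, -0.4027] → [-0.1540, -0.7571, -0.2229, -0.4118, 0.3335, -0.8480]
J4: z=[0.6948, 0.7171, -0.0554] o=[0.4214, -0.2854, -0.9434] → [0.0189, -0.0466, -0.3666, 0.6948, 0.7171, -0.0554]
V = J·q̇ = [0.1969, 1.1057, 0.2129, -0.2130, -0.3880, 1.1075]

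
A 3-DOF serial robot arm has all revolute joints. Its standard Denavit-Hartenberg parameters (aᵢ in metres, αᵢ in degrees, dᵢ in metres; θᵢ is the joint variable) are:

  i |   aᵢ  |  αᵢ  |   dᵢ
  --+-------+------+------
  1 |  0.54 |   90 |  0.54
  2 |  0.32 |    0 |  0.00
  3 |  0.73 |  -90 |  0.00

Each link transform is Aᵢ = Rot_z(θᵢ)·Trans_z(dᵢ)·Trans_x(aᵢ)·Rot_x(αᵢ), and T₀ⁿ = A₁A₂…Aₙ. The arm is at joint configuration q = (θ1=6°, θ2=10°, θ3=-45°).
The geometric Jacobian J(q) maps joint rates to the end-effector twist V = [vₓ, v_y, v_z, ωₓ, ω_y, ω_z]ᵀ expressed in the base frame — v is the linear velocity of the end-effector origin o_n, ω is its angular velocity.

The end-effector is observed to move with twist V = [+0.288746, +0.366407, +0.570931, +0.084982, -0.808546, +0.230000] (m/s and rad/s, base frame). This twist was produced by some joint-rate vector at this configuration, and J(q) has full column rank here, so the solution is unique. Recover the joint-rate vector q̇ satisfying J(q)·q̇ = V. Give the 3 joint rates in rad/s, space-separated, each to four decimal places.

0.2300 0.2690 0.5440

o_n = [1.4452, 0.1519, 0.1769]
J₁: ẑ×o_n = [-0.1519, 1.4452, 0.0000], ω = ẑ
J2: z=[0.1045, -0.9945, 0.0000] o=[0.5370, 0.0564, 0.5400] → [0.3612, 0.0380, 0.9131, 0.1045, -0.9945, 0.0000]
J3: z=[0.1045, -0.9945, 0.0000] o=[0.8505, 0.0894, 0.5956] → [0.4164, 0.0438, 0.5980, 0.1045, -0.9945, 0.0000]
q̇ = J⁺·V = [0.2300, 0.2690, 0.5440]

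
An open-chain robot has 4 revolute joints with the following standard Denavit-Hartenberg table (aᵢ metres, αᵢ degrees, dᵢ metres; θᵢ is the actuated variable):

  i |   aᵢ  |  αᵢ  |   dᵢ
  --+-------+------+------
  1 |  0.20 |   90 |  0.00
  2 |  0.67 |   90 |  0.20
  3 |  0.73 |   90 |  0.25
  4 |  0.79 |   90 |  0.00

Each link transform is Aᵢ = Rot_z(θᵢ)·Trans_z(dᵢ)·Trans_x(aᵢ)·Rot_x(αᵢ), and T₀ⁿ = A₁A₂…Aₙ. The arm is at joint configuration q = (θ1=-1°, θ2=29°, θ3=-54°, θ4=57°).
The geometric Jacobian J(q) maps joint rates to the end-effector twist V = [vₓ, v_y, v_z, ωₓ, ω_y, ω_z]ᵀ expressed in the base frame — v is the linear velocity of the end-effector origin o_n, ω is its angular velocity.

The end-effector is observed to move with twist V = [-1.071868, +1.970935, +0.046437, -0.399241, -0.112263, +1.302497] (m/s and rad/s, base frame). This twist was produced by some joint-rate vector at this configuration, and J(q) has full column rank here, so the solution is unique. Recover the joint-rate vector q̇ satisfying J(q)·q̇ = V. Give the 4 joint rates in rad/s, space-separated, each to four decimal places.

0.9430 0.2450 -0.5070 0.2140

o_n = [1.8375, 0.7067, -0.1427]
J₁: ẑ×o_n = [-0.7067, 1.8375, 0.0000], ω = ẑ
J2: z=[-0.0175, -0.9998, 0.0000] o=[0.2000, -0.0035, 0.0000] → [0.1427, -0.0025, 1.6249, -0.0175, -0.9998, 0.0000]
J3: z=[0.4847, -0.0085, -0.8746] o=[0.7824, -0.2137, 0.3248] → [0.8090, -0.6962, 0.4551, 0.4847, -0.0085, -0.8746]
J4: z=[-0.6972, 0.6000, -0.3922] o=[1.2891, 0.3681, 0.3142] → [-0.1413, -0.5336, -0.5651, -0.6972, 0.6000, -0.3922]
q̇ = J⁺·V = [0.9430, 0.2450, -0.5070, 0.2140]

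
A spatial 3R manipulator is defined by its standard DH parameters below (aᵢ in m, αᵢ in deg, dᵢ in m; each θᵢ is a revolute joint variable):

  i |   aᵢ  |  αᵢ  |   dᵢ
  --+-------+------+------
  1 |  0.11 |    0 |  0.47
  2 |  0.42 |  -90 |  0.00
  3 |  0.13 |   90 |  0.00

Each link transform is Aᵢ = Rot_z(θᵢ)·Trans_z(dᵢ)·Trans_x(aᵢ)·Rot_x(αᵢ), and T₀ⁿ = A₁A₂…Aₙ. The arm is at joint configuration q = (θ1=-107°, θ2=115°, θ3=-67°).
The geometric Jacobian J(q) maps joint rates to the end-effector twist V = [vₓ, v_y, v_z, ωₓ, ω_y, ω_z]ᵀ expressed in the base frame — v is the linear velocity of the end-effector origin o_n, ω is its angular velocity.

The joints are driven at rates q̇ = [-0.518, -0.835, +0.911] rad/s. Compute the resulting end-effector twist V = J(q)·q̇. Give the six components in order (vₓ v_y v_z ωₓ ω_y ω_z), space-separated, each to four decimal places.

o_n = [0.4341, -0.0397, 0.5897]
J₁: ẑ×o_n = [0.0397, 0.4341, -0.0000], ω = ẑ
J2: z=[0.0000, 0.0000, 1.0000] o=[-0.0322, -0.1052, 0.4700] → [-0.0655, 0.4662, 0.0000, 0.0000, 0.0000, 1.0000]
J3: z=[-0.1392, 0.9903, 0.0000] o=[0.3838, -0.0467, 0.4700] → [0.1185, 0.0167, -0.0508, -0.1392, 0.9903, 0.0000]
V = J·q̇ = [0.1421, -0.5990, -0.0463, -0.1268, 0.9021, -1.3530]

0.1421 -0.5990 -0.0463 -0.1268 0.9021 -1.3530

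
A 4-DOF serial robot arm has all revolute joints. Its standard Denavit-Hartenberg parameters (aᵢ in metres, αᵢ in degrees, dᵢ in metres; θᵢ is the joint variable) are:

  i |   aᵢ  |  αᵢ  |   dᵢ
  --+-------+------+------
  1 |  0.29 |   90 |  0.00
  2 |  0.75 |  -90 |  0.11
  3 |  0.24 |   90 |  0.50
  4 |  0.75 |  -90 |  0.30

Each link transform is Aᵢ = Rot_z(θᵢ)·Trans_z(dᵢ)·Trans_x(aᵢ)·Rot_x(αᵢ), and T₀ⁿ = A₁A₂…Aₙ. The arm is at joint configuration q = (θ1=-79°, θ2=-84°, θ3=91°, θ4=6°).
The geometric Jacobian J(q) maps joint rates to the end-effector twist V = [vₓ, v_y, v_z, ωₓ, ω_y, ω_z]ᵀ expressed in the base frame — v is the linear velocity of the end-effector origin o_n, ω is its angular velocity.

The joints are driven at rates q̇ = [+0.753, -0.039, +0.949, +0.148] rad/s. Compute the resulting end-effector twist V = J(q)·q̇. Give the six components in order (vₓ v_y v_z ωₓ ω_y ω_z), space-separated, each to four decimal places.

o_n = [1.0505, -0.7872, -0.9666]
J₁: ẑ×o_n = [0.7872, 1.0505, -0.0000], ω = ẑ
J2: z=[-0.9816, -0.1908, 0.0000] o=[0.0553, -0.2847, 0.0000] → [0.1844, -0.9489, 0.6832, -0.9816, -0.1908, 0.0000]
J3: z=[0.1898, -0.9762, 0.1045] o=[-0.0377, -0.3826, -0.7459] → [0.2578, 0.1556, 0.9855, 0.1898, -0.9762, 0.1045]
J4: z=[0.0371, -0.0993, -0.9944] o=[0.2927, -0.8245, -0.6895] → [0.0646, -0.7433, 0.0766, 0.0371, -0.0993, -0.9944]
V = J·q̇ = [0.8398, 0.8657, 0.9200, 0.2239, -0.9337, 0.7050]

0.8398 0.8657 0.9200 0.2239 -0.9337 0.7050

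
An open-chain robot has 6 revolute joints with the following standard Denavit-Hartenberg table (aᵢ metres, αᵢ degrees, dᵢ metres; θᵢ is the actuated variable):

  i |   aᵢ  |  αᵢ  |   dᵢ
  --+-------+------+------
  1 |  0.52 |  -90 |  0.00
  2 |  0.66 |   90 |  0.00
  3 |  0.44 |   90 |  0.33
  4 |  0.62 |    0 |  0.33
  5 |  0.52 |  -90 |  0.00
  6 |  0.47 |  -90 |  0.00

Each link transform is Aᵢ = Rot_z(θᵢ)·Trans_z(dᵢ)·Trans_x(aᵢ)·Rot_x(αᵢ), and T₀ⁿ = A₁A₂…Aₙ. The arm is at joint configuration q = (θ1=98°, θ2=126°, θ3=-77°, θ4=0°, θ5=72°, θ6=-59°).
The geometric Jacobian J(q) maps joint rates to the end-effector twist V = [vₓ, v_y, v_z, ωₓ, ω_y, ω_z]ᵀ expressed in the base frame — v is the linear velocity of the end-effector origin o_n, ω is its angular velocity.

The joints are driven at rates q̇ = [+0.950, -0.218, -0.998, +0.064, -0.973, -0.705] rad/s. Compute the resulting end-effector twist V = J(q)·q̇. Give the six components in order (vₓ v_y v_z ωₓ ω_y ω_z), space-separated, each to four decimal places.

-1.2723 1.8738 1.5998 0.8820 -1.4846 0.8261

o_n = [1.2415, 1.4204, -0.8120]
J₁: ẑ×o_n = [-1.4204, 1.2415, 0.0000], ω = ẑ
J2: z=[-0.9903, -0.1392, 0.0000] o=[-0.0724, 0.5149, 0.0000] → [0.1130, -0.8041, -0.7138, -0.9903, -0.1392, 0.0000]
J3: z=[-0.1126, 0.8011, -0.5878] o=[-0.0184, 0.1308, -0.5340] → [0.5353, -0.7719, -1.1546, -0.1126, 0.8011, -0.5878]
J4: z=[0.1431, 0.5985, 0.7883] o=[0.3771, 0.3972, -0.8080] → [-0.8090, 0.6820, -0.3709, 0.1431, 0.5985, 0.7883]
J5: z=[0.1431, 0.5985, 0.7883] o=[1.0340, 0.5976, -0.6607] → [-0.7392, 0.1853, -0.0065, 0.1431, 0.5985, 0.7883]
J6: z=[-0.9700, 0.2431, -0.0086] o=[1.1363, 0.9945, -0.9806] → [0.0446, 0.1627, -0.4387, -0.9700, 0.2431, -0.0086]
V = J·q̇ = [-1.2723, 1.8738, 1.5998, 0.8820, -1.4846, 0.8261]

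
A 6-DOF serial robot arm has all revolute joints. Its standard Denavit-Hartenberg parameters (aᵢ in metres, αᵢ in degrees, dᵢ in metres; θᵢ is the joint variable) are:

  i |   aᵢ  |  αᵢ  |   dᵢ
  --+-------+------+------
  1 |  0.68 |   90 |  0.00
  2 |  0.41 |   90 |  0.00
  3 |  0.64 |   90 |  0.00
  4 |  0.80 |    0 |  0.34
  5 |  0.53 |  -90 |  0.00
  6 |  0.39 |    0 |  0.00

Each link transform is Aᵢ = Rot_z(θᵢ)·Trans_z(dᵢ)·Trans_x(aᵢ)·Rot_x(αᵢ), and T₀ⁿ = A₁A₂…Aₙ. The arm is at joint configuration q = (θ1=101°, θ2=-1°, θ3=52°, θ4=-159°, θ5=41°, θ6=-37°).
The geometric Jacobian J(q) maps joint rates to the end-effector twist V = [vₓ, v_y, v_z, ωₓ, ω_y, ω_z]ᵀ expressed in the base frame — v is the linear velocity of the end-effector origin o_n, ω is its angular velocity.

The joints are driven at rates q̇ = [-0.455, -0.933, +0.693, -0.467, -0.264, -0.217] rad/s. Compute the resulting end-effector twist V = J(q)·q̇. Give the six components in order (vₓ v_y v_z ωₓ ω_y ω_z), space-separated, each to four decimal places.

o_n = [-0.9744, 1.0858, 1.0198]
J₁: ẑ×o_n = [-1.0858, -0.9744, 0.0000], ω = ẑ
J2: z=[0.9816, 0.1908, 0.0000] o=[-0.1298, 0.6675, 0.0000] → [0.1946, -1.0011, 0.5718, 0.9816, 0.1908, 0.0000]
J3: z=[0.0033, -0.0171, -0.9998] o=[-0.2080, 1.0699, -0.0072] → [-0.0017, 0.7629, -0.0131, 0.0033, -0.0171, -0.9998]
J4: z=[-0.7547, 0.6559, -0.0138] o=[0.2119, 1.5529, -0.0140] → [0.6717, 0.7966, 1.1307, -0.7547, 0.6559, -0.0138]
J5: z=[-0.7547, 0.6559, -0.0138] o=[-0.5356, 1.2172, 0.2760] → [0.4861, 0.5674, 0.3870, -0.7547, 0.6559, -0.0138]
J6: z=[0.5777, 0.6743, 0.4599] o=[-0.7004, 1.0375, 0.7465] → [0.1621, -0.2839, 0.2127, 0.5777, 0.6743, 0.4599]
V = J·q̇ = [-0.1659, 1.4459, -1.2189, -0.4872, -0.8157, -1.2376]

-0.1659 1.4459 -1.2189 -0.4872 -0.8157 -1.2376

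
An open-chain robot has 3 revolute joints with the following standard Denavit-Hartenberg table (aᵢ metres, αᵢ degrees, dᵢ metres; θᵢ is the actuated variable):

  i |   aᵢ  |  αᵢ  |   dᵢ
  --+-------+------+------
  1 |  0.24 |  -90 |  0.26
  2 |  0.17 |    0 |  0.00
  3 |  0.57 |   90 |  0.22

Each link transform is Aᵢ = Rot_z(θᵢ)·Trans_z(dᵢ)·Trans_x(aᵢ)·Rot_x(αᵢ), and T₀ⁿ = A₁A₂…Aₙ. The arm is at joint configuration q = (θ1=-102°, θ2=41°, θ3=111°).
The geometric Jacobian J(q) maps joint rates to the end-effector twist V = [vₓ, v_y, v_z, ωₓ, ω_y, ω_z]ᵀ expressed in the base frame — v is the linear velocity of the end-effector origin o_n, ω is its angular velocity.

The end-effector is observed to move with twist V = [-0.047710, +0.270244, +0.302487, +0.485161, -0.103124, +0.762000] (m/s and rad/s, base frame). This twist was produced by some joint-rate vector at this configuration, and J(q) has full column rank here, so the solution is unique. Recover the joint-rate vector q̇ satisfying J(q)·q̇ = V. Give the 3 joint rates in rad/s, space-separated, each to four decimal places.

0.7620 -0.4120 0.9080

o_n = [0.2433, 0.0863, -0.1191]
J₁: ẑ×o_n = [-0.0863, 0.2433, 0.0000], ω = ẑ
J2: z=[0.9781, -0.2079, 0.0000] o=[-0.0499, -0.2348, 0.2600] → [0.0788, 0.3708, 0.3750, 0.9781, -0.2079, 0.0000]
J3: z=[0.9781, -0.2079, 0.0000] o=[-0.0766, -0.3603, 0.1485] → [0.0556, 0.2618, 0.5033, 0.9781, -0.2079, 0.0000]
q̇ = J⁺·V = [0.7620, -0.4120, 0.9080]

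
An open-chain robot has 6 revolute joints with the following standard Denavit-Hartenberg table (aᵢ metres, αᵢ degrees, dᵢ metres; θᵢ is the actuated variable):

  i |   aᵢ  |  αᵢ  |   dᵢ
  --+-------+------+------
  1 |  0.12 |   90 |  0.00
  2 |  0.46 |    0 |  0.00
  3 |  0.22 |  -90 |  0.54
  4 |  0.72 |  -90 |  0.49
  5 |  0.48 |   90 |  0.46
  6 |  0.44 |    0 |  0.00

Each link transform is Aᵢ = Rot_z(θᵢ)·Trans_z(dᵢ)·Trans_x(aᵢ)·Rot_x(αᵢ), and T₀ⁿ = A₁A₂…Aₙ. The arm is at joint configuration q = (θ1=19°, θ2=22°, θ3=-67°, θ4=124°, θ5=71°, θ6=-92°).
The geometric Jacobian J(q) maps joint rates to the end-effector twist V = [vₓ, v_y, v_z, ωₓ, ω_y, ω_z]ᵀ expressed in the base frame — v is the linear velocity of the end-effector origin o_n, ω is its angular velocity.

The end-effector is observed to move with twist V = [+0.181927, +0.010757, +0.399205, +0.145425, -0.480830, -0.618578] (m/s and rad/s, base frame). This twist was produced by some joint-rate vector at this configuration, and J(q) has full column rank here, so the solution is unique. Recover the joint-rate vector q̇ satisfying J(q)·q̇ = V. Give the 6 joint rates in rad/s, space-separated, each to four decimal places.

o_n = [0.3051, 0.2859, 0.4090]
J₁: ẑ×o_n = [-0.2859, 0.3051, 0.0000], ω = ẑ
J2: z=[0.3256, -0.9455, 0.0000] o=[0.1135, 0.0391, 0.0000] → [-0.3867, -0.1331, 0.2615, 0.3256, -0.9455, 0.0000]
J3: z=[0.3256, -0.9455, 0.0000] o=[0.5167, 0.1779, 0.1723] → [-0.2238, -0.0770, -0.1650, 0.3256, -0.9455, 0.0000]
J4: z=[0.6686, 0.2302, 0.7071] o=[0.8396, -0.2820, 0.0168] → [-0.3113, -0.6402, 0.5027, 0.6686, 0.2302, 0.7071]
J5: z=[-0.3722, -0.7196, 0.5862] o=[0.7037, 0.3025, 0.6479] → [0.1817, -0.3226, -0.2807, -0.3722, -0.7196, 0.5862]
J6: z=[-0.3910, 0.6944, 0.6041] o=[0.1284, -0.0306, 0.6585] → [-0.3644, 0.0091, -0.2464, -0.3910, 0.6944, 0.6041]
q̇ = J⁺·V = [-0.1320, 0.7670, -0.7480, -0.1560, -0.0040, -0.6190]

-0.1320 0.7670 -0.7480 -0.1560 -0.0040 -0.6190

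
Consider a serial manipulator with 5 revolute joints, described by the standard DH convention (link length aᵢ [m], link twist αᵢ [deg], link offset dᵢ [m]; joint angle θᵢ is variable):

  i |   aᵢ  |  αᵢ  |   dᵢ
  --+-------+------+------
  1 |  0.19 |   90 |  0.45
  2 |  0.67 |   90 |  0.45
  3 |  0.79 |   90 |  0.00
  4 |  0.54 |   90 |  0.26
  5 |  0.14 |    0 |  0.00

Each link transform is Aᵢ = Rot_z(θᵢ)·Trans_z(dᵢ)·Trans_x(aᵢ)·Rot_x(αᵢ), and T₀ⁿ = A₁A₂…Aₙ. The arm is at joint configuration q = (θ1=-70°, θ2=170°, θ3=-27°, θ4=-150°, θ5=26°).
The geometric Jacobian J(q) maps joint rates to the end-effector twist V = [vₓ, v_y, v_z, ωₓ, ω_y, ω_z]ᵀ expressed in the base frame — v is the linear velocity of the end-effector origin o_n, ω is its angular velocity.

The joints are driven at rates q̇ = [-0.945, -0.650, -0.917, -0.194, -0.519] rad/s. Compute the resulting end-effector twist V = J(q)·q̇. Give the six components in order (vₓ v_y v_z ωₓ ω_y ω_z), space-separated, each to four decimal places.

o_n = [-0.2581, 0.5139, 0.2462]
J₁: ẑ×o_n = [-0.5139, -0.2581, 0.0000], ω = ẑ
J2: z=[-0.9397, -0.3420, 0.0000] o=[0.0650, -0.1785, 0.4500] → [0.0697, -0.1915, -0.7612, -0.9397, -0.3420, 0.0000]
J3: z=[0.0594, -0.1632, 0.9848] o=[-0.5835, 0.2876, 0.5663] → [-0.1706, 0.3395, 0.0665, 0.0594, -0.1632, 0.9848]
J4: z=[0.9902, -0.1154, -0.0788] o=[-0.4836, 1.0616, 0.6886] → [0.0079, 0.4203, -0.5164, 0.9902, -0.1154, -0.0788]
J5: z=[-0.0118, -0.6312, 0.7755] o=[-0.3014, 0.6175, 0.3298] → [0.1331, 0.0326, 0.0285, -0.0118, -0.6312, 0.7755]
V = J·q̇ = [0.5261, -0.0413, 0.5191, 0.3704, 0.7219, -2.2353]

0.5261 -0.0413 0.5191 0.3704 0.7219 -2.2353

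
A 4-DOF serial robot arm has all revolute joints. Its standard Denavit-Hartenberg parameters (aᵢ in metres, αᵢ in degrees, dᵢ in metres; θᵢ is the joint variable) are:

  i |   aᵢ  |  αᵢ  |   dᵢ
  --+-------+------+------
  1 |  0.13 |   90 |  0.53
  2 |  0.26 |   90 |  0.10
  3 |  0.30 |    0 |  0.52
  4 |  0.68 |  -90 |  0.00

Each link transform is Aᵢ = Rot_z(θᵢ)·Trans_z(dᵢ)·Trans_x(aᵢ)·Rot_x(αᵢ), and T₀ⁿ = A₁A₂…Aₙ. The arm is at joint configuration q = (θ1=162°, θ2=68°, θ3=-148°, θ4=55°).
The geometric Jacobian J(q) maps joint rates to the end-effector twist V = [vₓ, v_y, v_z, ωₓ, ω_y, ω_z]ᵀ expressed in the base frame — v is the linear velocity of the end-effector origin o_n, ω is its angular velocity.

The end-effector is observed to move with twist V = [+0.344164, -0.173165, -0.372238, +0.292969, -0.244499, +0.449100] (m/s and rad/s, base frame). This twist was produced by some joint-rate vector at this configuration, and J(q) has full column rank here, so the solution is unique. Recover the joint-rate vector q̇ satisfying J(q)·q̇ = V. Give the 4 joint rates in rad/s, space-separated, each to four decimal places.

0.3060 -0.1420 -0.4400 0.0580

o_n = [-0.7996, -0.5162, 0.3074]
J₁: ẑ×o_n = [0.5162, -0.7996, 0.0000], ω = ẑ
J2: z=[0.3090, 0.9511, 0.0000] o=[-0.1236, 0.0402, 0.5300] → [-0.2117, 0.0688, 0.4709, 0.3090, 0.9511, 0.0000]
J3: z=[-0.8818, 0.2865, -0.3746] o=[-0.1854, 0.1654, 0.7711] → [-0.3882, -0.1788, 0.7770, -0.8818, 0.2865, -0.3746]
J4: z=[-0.8818, 0.2865, -0.3746] o=[-0.6024, 0.1337, 0.3404] → [-0.2529, 0.0448, 0.6296, -0.8818, 0.2865, -0.3746]
q̇ = J⁺·V = [0.3060, -0.1420, -0.4400, 0.0580]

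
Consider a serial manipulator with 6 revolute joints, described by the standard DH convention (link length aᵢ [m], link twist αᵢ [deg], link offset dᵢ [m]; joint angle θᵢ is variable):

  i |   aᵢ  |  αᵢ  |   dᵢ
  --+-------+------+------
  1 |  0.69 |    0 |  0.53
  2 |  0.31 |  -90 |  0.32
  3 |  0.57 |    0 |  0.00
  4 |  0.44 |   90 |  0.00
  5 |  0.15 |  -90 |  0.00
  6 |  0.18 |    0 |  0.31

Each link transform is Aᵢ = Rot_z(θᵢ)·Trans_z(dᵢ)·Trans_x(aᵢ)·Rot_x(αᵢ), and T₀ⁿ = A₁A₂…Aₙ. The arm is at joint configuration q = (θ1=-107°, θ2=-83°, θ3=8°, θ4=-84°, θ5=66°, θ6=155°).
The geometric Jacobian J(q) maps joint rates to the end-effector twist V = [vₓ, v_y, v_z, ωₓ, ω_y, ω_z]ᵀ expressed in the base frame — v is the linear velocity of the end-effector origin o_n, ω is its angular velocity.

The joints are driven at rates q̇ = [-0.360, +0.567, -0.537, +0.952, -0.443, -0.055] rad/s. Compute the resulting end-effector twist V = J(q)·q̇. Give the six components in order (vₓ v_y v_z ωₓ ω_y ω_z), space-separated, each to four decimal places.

-0.3881 -0.2415 0.3058 -0.5035 -0.3099 0.1486

o_n = [-1.1915, -0.6012, 0.8992]
J₁: ẑ×o_n = [0.6012, -1.1915, 0.0000], ω = ẑ
J2: z=[0.0000, 0.0000, 1.0000] o=[-0.2017, -0.6599, 0.5300] → [-0.0587, -0.9898, 0.0000, 0.0000, 0.0000, 1.0000]
J3: z=[-0.1736, -0.9848, 0.0000] o=[-0.5070, -0.6060, 0.8500] → [-0.0485, 0.0085, -0.6749, -0.1736, -0.9848, 0.0000]
J4: z=[-0.1736, -0.9848, 0.0000] o=[-1.0629, -0.5080, 0.7707] → [-0.1266, 0.0223, -0.1105, -0.1736, -0.9848, 0.0000]
J5: z=[0.9556, -0.1685, 0.2419] o=[-1.1677, -0.4895, 1.1976] → [0.0773, 0.2794, -0.1107, 0.9556, -0.1685, 0.2419]
J6: z=[0.1470, -0.4389, -0.8864] o=[-1.2061, -0.6219, 1.2568] → [0.1753, 0.0397, 0.0094, 0.1470, -0.4389, -0.8864]
V = J·q̇ = [-0.3881, -0.2415, 0.3058, -0.5035, -0.3099, 0.1486]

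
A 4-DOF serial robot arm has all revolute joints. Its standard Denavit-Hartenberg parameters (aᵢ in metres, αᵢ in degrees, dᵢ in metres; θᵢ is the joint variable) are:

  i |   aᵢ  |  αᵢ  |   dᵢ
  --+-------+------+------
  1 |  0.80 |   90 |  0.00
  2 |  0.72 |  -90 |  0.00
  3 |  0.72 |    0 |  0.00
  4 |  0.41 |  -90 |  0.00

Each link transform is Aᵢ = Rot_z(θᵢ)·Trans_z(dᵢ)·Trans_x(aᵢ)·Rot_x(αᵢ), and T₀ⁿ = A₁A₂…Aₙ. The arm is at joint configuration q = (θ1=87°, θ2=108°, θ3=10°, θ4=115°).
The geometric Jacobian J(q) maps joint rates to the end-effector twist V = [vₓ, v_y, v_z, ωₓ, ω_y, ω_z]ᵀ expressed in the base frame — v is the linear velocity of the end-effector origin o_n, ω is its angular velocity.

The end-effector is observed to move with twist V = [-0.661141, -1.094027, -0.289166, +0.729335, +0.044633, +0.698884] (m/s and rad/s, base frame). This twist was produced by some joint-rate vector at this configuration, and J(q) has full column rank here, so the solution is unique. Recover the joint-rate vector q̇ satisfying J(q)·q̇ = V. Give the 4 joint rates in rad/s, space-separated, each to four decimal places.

0.6720 0.7260 0.4130 -0.5000

o_n = [-0.4377, 0.4546, 1.1355]
J₁: ẑ×o_n = [-0.4546, -0.4377, 0.0000], ω = ẑ
J2: z=[0.9986, -0.0523, 0.0000] o=[0.0419, 0.7989, 0.0000] → [-0.0594, -1.1339, -0.3689, 0.9986, -0.0523, 0.0000]
J3: z=[-0.0498, -0.9498, -0.3090] o=[0.0302, 0.5767, 0.6848] → [-0.4658, 0.1670, -0.4383, -0.0498, -0.9498, -0.3090]
J4: z=[-0.0498, -0.9498, -0.3090] o=[-0.1061, 0.3644, 1.3591] → [0.2403, 0.0913, -0.3194, -0.0498, -0.9498, -0.3090]
q̇ = J⁺·V = [0.6720, 0.7260, 0.4130, -0.5000]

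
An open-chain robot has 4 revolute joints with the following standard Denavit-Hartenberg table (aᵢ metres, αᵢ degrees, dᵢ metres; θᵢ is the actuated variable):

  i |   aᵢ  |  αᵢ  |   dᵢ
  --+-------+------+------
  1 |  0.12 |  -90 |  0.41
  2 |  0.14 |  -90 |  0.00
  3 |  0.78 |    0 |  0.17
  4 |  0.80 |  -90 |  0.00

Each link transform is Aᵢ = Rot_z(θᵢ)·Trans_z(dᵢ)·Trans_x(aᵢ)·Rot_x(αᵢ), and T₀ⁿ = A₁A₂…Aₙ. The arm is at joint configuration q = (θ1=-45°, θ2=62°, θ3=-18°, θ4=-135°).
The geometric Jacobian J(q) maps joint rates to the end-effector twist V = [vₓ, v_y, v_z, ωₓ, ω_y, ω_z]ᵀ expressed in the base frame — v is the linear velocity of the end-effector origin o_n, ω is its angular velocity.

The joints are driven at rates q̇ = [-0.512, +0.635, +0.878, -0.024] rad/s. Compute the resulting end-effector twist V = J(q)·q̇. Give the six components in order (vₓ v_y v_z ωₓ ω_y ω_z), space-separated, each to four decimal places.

o_n = [0.4621, 0.3924, 0.1810]
J₁: ẑ×o_n = [-0.3924, 0.4621, 0.0000], ω = ẑ
J2: z=[0.7071, 0.7071, 0.0000] o=[0.0849, -0.0849, 0.4100] → [-0.1620, 0.1620, 0.0708, 0.7071, 0.7071, 0.0000]
J3: z=[-0.6243, 0.6243, -0.4695] o=[0.1313, -0.1313, 0.2864] → [0.1801, -0.2211, -0.5335, -0.6243, 0.6243, -0.4695]
J4: z=[-0.6243, 0.6243, -0.4695] o=[0.4419, -0.1010, -0.4484] → [0.6246, 0.3835, -0.3207, -0.6243, 0.6243, -0.4695]
V = J·q̇ = [0.2412, -0.3371, -0.4158, -0.0842, 0.9822, -0.9129]

0.2412 -0.3371 -0.4158 -0.0842 0.9822 -0.9129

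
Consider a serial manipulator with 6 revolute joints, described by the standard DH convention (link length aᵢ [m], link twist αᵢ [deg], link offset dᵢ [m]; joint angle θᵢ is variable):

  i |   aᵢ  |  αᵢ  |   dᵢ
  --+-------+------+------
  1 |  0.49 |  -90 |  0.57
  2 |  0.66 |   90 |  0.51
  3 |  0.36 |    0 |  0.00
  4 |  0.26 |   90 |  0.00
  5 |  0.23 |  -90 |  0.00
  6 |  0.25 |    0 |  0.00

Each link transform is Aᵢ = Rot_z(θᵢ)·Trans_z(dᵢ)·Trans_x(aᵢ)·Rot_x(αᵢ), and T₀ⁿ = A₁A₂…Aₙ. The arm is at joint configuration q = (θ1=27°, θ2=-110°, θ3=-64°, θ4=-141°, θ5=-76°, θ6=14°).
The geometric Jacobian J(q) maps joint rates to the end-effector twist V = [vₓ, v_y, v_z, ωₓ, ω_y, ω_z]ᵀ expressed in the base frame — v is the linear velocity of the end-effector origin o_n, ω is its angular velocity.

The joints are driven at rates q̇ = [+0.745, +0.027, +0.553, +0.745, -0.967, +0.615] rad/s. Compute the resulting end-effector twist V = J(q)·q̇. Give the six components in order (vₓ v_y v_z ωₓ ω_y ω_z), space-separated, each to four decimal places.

-0.1709 -0.2465 0.3861 -0.6509 -1.0019 -0.6421

o_n = [0.5509, 0.6060, 1.1525]
J₁: ẑ×o_n = [-0.6060, 0.5509, 0.0000], ω = ẑ
J2: z=[-0.4540, 0.8910, 0.0000] o=[0.4366, 0.2225, 0.5700] → [0.5190, 0.2645, -0.2759, -0.4540, 0.8910, 0.0000]
J3: z=[-0.8373, -0.4266, -0.3420] o=[0.0039, 0.5744, 1.1902] → [0.0269, -0.2186, 0.2069, -0.8373, -0.4266, -0.3420]
J4: z=[-0.8373, -0.4266, -0.3420] o=[0.1027, 0.2616, 1.3385] → [0.1971, -0.3090, -0.0971, -0.8373, -0.4266, -0.3420]
J5: z=[-0.5402, 0.7419, 0.3971] o=[0.1247, 0.3961, 1.1171] → [-0.0571, 0.1884, -0.4296, -0.5402, 0.7419, 0.3971]
J6: z=[-0.1207, 0.3987, -0.9091] o=[0.3162, 0.5201, 1.1460] → [0.0807, -0.2126, -0.1039, -0.1207, 0.3987, -0.9091]
V = J·q̇ = [-0.1709, -0.2465, 0.3861, -0.6509, -1.0019, -0.6421]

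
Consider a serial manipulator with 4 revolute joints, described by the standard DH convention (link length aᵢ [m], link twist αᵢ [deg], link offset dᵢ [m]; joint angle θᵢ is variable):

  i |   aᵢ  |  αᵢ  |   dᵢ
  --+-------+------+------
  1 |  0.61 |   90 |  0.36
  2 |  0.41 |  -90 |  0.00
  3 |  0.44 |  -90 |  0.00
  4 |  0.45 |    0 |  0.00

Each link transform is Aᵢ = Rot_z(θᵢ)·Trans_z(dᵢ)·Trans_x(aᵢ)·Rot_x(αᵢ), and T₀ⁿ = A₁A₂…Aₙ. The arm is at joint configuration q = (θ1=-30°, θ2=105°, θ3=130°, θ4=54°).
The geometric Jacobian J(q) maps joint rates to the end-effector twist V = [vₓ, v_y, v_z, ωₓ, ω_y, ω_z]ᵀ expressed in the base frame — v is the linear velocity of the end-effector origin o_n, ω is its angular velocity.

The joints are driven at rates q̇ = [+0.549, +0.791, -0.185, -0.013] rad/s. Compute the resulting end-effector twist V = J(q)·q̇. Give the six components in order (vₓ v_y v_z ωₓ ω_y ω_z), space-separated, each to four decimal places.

o_n = [1.1123, -0.0190, 0.4128]
J₁: ẑ×o_n = [0.0190, 1.1123, -0.0000], ω = ẑ
J2: z=[-0.5000, -0.8660, 0.0000] o=[0.5283, -0.3050, 0.3600] → [-0.0458, 0.0264, 0.3627, -0.5000, -0.8660, 0.0000]
J3: z=[-0.8365, 0.4830, -0.2588] o=[0.4364, -0.2519, 0.7560] → [-0.1055, -0.4620, -0.5213, -0.8365, 0.4830, -0.2588]
J4: z=[-0.1497, -0.6558, -0.7399] o=[0.6683, 0.0034, 0.4828] → [0.0294, -0.3390, 0.2945, -0.1497, -0.6558, -0.7399]
V = J·q̇ = [-0.0066, 0.7214, 0.3795, -0.2388, -0.7658, 0.6065]

-0.0066 0.7214 0.3795 -0.2388 -0.7658 0.6065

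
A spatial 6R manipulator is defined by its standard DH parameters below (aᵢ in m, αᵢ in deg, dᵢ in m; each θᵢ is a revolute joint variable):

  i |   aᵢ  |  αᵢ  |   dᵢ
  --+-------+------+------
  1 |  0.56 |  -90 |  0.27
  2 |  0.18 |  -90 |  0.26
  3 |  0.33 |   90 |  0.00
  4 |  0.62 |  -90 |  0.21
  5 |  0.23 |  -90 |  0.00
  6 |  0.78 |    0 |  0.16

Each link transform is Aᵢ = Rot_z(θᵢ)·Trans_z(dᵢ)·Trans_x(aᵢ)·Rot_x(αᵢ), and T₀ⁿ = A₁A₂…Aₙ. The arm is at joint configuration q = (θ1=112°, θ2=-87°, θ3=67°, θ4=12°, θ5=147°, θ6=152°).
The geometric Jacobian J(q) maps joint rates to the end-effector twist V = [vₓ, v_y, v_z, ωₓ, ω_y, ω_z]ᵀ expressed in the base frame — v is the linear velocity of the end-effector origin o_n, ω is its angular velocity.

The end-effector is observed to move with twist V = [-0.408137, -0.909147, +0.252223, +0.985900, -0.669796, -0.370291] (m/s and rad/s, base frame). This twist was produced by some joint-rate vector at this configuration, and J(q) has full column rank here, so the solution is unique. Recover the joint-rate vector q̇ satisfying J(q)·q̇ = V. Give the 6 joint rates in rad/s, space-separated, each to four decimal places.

0.0310 -0.0450 -0.2570 -0.2950 -0.7770 -0.4330

o_n = [0.4850, 0.6894, 1.5132]
J₁: ẑ×o_n = [-0.6894, 0.4850, 0.0000], ω = ẑ
J2: z=[-0.9272, -0.3746, 0.0000] o=[-0.2098, 0.5192, 0.2700] → [-0.4657, 1.1527, 0.1025, -0.9272, -0.3746, 0.0000]
J3: z=[-0.3741, 0.9259, -0.0523] o=[-0.4544, 0.4306, 0.4498] → [0.9982, 0.3487, -0.9666, -0.3741, 0.9259, -0.0523]
J4: z=[-0.3803, -0.1017, 0.9192] o=[-0.1753, 0.5506, 0.5785] → [-0.2226, 0.9624, 0.0144, -0.3803, -0.1017, 0.9192]
J5: z=[-0.5418, 0.8300, -0.1323] o=[0.2096, 0.8692, 1.0014] → [0.4010, 0.2408, -0.1311, -0.5418, 0.8300, -0.1323]
J6: z=[-0.7272, -0.3839, 0.5690] o=[0.1127, 0.7762, 0.8148] → [-0.2188, 0.7198, 0.2061, -0.7272, -0.3839, 0.5690]
q̇ = J⁺·V = [0.0310, -0.0450, -0.2570, -0.2950, -0.7770, -0.4330]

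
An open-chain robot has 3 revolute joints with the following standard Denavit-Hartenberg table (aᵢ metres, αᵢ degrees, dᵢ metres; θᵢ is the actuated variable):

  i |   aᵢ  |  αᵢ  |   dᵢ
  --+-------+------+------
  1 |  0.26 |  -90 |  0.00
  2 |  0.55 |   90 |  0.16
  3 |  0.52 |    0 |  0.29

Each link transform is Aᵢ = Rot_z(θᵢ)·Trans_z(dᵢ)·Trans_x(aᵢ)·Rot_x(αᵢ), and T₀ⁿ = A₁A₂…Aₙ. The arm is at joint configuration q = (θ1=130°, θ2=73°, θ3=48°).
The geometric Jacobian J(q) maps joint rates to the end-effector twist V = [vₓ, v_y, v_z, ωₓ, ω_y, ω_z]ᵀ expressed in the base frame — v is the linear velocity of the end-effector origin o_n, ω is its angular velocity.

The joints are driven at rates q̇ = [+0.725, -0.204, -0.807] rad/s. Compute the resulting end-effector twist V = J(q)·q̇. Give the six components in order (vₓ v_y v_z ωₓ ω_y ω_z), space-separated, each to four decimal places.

o_n = [-0.9327, 0.2615, -0.7739]
J₁: ẑ×o_n = [-0.2615, -0.9327, 0.0000], ω = ẑ
J2: z=[-0.7660, -0.6428, 0.0000] o=[-0.1671, 0.1992, 0.0000] → [0.4975, -0.5929, -0.5399, -0.7660, -0.6428, 0.0000]
J3: z=[-0.6147, 0.7326, 0.2924] o=[-0.3931, 0.2195, -0.5260] → [-0.1939, -0.3102, 0.3695, -0.6147, 0.7326, 0.2924]
V = J·q̇ = [-0.1346, -0.3050, -0.1881, 0.6523, -0.4601, 0.4891]

-0.1346 -0.3050 -0.1881 0.6523 -0.4601 0.4891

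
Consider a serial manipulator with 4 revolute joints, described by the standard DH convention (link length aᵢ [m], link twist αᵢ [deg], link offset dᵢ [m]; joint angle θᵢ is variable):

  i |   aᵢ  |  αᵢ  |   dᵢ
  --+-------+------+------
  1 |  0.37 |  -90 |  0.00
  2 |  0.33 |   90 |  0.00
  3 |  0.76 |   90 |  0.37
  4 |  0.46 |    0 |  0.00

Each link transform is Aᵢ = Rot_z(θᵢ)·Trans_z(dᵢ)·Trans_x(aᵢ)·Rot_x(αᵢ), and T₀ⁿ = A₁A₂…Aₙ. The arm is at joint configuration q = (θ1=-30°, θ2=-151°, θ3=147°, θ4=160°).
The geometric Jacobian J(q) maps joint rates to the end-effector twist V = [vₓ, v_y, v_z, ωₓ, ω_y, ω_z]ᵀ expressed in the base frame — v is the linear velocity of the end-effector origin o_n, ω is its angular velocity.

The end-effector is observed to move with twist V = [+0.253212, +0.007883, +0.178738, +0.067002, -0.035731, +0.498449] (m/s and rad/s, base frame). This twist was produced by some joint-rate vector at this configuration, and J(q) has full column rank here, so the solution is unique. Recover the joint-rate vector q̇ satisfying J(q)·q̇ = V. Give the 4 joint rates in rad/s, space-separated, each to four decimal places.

-0.3170 -0.5040 -0.7500 0.6040

o_n = [0.1465, 0.1215, -0.4345]
J₁: ẑ×o_n = [-0.1215, 0.1465, 0.0000], ω = ẑ
J2: z=[0.5000, 0.8660, 0.0000] o=[0.3204, -0.1850, 0.0000] → [-0.3763, 0.2172, 0.3039, 0.5000, 0.8660, 0.0000]
J3: z=[-0.4199, 0.2424, -0.8746] o=[0.0705, -0.0407, 0.1600] → [-0.0022, -0.3161, -0.0865, -0.4199, 0.2424, -0.8746]
J4: z=[0.0068, 0.9645, 0.2640] o=[0.6049, 0.1287, -0.4726] → [0.0387, -0.1213, 0.4420, 0.0068, 0.9645, 0.2640]
q̇ = J⁺·V = [-0.3170, -0.5040, -0.7500, 0.6040]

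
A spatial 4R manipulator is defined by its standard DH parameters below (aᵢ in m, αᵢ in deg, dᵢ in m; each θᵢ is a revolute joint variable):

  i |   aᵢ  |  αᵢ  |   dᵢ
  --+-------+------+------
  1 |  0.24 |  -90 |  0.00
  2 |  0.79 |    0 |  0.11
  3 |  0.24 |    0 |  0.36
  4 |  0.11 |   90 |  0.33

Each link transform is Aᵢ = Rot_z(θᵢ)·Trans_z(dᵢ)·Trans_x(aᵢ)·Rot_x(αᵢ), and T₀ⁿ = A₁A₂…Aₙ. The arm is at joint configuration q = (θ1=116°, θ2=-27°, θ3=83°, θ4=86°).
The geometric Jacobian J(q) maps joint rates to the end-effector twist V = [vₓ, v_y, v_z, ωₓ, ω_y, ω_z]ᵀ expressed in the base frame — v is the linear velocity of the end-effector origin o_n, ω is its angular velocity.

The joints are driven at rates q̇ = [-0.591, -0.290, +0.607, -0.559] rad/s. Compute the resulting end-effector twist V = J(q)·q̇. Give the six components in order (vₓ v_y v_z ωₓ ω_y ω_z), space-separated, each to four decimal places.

0.3854 0.5464 0.1406 0.2175 0.1061 -0.5910

o_n = [-1.1536, 0.5404, 0.0920]
J₁: ẑ×o_n = [-0.5404, -1.1536, 0.0000], ω = ẑ
J2: z=[-0.8988, -0.4384, 0.0000] o=[-0.1052, 0.2157, 0.0000] → [-0.0403, 0.0827, -0.7514, -0.8988, -0.4384, 0.0000]
J3: z=[-0.8988, -0.4384, 0.0000] o=[-0.5126, 0.8001, 0.3587] → [0.1169, -0.2397, -0.0475, -0.8988, -0.4384, 0.0000]
J4: z=[-0.8988, -0.4384, 0.0000] o=[-0.8950, 0.7630, 0.1597] → [0.0297, -0.0609, 0.0867, -0.8988, -0.4384, 0.0000]
V = J·q̇ = [0.3854, 0.5464, 0.1406, 0.2175, 0.1061, -0.5910]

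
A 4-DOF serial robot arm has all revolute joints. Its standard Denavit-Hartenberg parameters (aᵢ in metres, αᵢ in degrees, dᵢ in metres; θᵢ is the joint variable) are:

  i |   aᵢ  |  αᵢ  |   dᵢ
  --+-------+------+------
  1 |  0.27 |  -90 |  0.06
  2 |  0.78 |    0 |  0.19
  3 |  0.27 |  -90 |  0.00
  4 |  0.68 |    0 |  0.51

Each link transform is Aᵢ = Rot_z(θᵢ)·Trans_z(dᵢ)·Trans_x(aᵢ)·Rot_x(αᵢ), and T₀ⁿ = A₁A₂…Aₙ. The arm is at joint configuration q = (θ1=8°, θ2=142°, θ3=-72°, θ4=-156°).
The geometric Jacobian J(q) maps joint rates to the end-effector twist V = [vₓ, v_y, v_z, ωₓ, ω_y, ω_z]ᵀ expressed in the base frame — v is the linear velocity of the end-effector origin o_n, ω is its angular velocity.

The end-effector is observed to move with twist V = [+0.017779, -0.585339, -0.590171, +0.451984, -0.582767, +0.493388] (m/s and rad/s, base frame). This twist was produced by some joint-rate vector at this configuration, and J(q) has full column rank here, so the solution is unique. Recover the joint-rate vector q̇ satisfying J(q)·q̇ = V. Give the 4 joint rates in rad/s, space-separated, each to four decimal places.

0.3600 -0.5010 -0.1390 -0.3900

o_n = [-0.9998, 0.3307, -0.2646]
J₁: ẑ×o_n = [-0.3307, -0.9998, 0.0000], ω = ẑ
J2: z=[-0.1392, 0.9903, 0.0000] o=[0.2674, 0.0376, 0.0600] → [-0.3215, -0.0452, 1.2140, -0.1392, 0.9903, 0.0000]
J3: z=[-0.1392, 0.9903, 0.0000] o=[-0.3677, 0.1402, -0.4202] → [0.1541, 0.0217, 0.5994, -0.1392, 0.9903, 0.0000]
J4: z=[-0.9305, -0.1308, -0.3420] o=[-0.2763, 0.1530, -0.6739] → [0.0072, 0.6283, -0.2599, -0.9305, -0.1308, -0.3420]
q̇ = J⁺·V = [0.3600, -0.5010, -0.1390, -0.3900]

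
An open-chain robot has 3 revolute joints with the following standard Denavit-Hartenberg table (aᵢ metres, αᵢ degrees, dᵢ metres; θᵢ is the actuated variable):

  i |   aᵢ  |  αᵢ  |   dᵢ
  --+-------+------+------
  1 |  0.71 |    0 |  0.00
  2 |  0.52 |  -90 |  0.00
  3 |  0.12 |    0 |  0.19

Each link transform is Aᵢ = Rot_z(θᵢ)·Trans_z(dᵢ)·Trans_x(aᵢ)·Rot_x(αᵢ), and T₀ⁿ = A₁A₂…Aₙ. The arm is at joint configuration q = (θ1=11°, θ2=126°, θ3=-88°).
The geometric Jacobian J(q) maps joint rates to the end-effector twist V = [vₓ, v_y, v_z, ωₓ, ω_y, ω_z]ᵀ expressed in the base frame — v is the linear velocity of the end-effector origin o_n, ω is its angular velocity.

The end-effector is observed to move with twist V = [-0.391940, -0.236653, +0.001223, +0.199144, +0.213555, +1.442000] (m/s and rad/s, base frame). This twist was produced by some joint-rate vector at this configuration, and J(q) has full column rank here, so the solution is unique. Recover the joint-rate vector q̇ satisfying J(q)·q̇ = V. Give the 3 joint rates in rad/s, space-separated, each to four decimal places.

o_n = [0.1840, 0.3540, 0.1199]
J₁: ẑ×o_n = [-0.3540, 0.1840, 0.0000], ω = ẑ
J2: z=[0.0000, 0.0000, 1.0000] o=[0.6970, 0.1355, 0.0000] → [-0.2185, -0.5129, 0.0000, 0.0000, 0.0000, 1.0000]
J3: z=[-0.6820, -0.7314, 0.0000] o=[0.3167, 0.4901, 0.0000] → [-0.0877, 0.0818, -0.0042, -0.6820, -0.7314, 0.0000]
q̇ = J⁺·V = [0.7560, 0.6860, -0.2920]

0.7560 0.6860 -0.2920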